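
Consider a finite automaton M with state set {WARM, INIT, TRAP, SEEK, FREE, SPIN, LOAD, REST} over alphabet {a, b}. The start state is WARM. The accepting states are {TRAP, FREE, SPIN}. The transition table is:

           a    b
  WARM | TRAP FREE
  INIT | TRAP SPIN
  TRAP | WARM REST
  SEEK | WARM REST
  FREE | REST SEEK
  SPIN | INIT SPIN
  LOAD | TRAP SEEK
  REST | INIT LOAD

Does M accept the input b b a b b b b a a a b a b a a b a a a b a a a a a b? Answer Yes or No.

Trace: WARM -b-> FREE -b-> SEEK -a-> WARM -b-> FREE -b-> SEEK -b-> REST -b-> LOAD -a-> TRAP -a-> WARM -a-> TRAP -b-> REST -a-> INIT -b-> SPIN -a-> INIT -a-> TRAP -b-> REST -a-> INIT -a-> TRAP -a-> WARM -b-> FREE -a-> REST -a-> INIT -a-> TRAP -a-> WARM -a-> TRAP -b-> REST
End state REST is not accepting.

No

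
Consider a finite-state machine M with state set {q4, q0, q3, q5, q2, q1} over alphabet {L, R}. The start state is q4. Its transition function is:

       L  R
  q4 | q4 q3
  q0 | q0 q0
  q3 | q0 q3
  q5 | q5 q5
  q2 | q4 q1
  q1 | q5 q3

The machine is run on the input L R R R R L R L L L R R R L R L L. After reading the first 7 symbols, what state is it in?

Trace: q4 -L-> q4 -R-> q3 -R-> q3 -R-> q3 -R-> q3 -L-> q0 -R-> q0
After 7 symbols: q0.

q0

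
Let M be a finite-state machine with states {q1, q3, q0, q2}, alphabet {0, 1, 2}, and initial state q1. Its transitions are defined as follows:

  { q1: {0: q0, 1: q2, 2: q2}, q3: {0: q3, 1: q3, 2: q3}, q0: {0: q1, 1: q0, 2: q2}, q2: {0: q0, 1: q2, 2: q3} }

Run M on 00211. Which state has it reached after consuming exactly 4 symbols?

Trace: q1 -0-> q0 -0-> q1 -2-> q2 -1-> q2
After 4 symbols: q2.

q2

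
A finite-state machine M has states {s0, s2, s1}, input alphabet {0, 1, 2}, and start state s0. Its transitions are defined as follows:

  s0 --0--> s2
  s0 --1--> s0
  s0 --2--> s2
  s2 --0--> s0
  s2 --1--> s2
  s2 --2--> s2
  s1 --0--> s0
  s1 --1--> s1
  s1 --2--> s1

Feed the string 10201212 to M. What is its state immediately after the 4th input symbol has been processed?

s0

s0 → s0 → s2 → s2 → s0
After 4 symbols: s0.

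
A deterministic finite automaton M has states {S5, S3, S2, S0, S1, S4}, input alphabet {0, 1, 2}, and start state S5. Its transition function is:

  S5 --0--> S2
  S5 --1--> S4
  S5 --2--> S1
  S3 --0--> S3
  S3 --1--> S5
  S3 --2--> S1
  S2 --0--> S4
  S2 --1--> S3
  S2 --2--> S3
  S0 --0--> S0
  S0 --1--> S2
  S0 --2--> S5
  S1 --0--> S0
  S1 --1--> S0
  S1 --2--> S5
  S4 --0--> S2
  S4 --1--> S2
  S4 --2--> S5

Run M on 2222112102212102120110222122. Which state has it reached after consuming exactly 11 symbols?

S1

Trace: S5 -2-> S1 -2-> S5 -2-> S1 -2-> S5 -1-> S4 -1-> S2 -2-> S3 -1-> S5 -0-> S2 -2-> S3 -2-> S1
After 11 symbols: S1.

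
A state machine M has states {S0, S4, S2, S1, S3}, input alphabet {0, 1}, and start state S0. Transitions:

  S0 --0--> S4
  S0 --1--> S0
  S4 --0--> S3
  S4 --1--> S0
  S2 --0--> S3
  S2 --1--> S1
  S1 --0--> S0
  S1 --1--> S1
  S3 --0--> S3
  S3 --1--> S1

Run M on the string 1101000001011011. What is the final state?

S0

S0 → S0 → S0 → S4 → S0 → S4 → S3 → S3 → S3 → S3 → S1 → S0 → S0 → S0 → S4 → S0 → S0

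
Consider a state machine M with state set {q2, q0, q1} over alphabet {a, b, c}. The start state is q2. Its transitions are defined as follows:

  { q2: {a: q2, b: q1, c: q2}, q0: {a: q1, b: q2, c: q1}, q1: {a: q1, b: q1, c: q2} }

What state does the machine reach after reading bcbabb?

q1

q2 → q1 → q2 → q1 → q1 → q1 → q1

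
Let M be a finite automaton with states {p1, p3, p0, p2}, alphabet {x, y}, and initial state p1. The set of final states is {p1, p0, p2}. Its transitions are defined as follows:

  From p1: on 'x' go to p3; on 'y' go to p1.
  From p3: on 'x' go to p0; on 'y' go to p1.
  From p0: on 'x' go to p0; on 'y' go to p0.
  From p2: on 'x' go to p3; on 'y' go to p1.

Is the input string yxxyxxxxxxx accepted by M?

Yes

Trace: p1 -y-> p1 -x-> p3 -x-> p0 -y-> p0 -x-> p0 -x-> p0 -x-> p0 -x-> p0 -x-> p0 -x-> p0 -x-> p0
End state p0 is accepting.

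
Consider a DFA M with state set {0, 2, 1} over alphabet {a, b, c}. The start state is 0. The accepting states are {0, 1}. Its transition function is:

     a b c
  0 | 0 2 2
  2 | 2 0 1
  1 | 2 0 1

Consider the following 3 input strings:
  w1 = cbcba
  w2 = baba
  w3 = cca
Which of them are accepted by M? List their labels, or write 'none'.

w1:
  start at 0
  read 'c': 0 → 2
  read 'b': 2 → 0
  read 'c': 0 → 2
  read 'b': 2 → 0
  read 'a': 0 → 0
  end 0, accepted
w2:
  start at 0
  read 'b': 0 → 2
  read 'a': 2 → 2
  read 'b': 2 → 0
  read 'a': 0 → 0
  end 0, accepted
w3:
  start at 0
  read 'c': 0 → 2
  read 'c': 2 → 1
  read 'a': 1 → 2
  end 2, rejected

w1, w2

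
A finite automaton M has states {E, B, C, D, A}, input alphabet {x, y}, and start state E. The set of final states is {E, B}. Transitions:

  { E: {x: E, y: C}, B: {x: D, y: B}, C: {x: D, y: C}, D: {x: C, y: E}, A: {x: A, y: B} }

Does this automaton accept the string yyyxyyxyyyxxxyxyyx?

E → C → C → C → D → E → C → D → E → C → C → D → C → D → E → E → C → C → D
End state D is not accepting.

No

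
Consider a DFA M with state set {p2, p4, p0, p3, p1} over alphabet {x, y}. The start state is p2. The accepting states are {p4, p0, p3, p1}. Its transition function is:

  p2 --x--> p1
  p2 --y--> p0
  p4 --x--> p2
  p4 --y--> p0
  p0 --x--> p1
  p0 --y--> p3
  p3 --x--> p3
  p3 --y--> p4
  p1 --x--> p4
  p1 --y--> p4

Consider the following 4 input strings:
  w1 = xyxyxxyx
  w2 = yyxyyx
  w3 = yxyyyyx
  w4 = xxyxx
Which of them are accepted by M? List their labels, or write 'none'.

w1: p2 → p1 → p4 → p2 → p0 → p1 → p4 → p0 → p1  → end p1, accepted
w2: p2 → p0 → p3 → p3 → p4 → p0 → p1  → end p1, accepted
w3: p2 → p0 → p1 → p4 → p0 → p3 → p4 → p2  → end p2, rejected
w4: p2 → p1 → p4 → p0 → p1 → p4  → end p4, accepted

w1, w2, w4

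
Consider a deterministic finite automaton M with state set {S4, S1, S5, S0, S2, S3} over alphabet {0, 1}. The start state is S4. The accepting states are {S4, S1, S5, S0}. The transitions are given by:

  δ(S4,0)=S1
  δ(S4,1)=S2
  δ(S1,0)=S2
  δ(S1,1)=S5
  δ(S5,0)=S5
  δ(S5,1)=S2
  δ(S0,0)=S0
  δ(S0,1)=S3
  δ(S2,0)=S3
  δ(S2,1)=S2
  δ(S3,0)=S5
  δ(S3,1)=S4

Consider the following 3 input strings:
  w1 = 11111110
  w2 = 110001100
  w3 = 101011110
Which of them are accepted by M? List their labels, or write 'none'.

w1: Trace: S4 -1-> S2 -1-> S2 -1-> S2 -1-> S2 -1-> S2 -1-> S2 -1-> S2 -0-> S3  → end S3, rejected
w2: Trace: S4 -1-> S2 -1-> S2 -0-> S3 -0-> S5 -0-> S5 -1-> S2 -1-> S2 -0-> S3 -0-> S5  → end S5, accepted
w3: Trace: S4 -1-> S2 -0-> S3 -1-> S4 -0-> S1 -1-> S5 -1-> S2 -1-> S2 -1-> S2 -0-> S3  → end S3, rejected

w2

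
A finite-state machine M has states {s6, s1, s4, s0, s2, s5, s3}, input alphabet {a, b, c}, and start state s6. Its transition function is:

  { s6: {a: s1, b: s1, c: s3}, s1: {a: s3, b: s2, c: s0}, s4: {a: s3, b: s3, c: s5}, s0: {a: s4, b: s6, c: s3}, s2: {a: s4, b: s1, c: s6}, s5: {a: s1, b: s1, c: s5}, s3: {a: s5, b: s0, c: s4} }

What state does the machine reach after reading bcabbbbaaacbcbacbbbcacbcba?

s6 → s1 → s0 → s4 → s3 → s0 → s6 → s1 → s3 → s5 → s1 → s0 → s6 → s3 → s0 → s4 → s5 → s1 → s2 → s1 → s0 → s4 → s5 → s1 → s0 → s6 → s1

s1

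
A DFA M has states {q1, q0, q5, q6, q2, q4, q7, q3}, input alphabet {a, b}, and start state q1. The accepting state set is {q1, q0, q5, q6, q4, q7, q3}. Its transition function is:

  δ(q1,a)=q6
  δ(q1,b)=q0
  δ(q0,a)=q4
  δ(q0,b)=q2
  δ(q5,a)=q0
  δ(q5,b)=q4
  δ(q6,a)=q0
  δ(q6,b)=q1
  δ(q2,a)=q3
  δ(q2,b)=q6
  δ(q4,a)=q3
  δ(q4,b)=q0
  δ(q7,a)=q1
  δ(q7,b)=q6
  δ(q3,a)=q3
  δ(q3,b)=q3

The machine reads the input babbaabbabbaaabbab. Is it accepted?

q1 → q0 → q4 → q0 → q2 → q3 → q3 → q3 → q3 → q3 → q3 → q3 → q3 → q3 → q3 → q3 → q3 → q3 → q3
End state q3 is accepting.

Yes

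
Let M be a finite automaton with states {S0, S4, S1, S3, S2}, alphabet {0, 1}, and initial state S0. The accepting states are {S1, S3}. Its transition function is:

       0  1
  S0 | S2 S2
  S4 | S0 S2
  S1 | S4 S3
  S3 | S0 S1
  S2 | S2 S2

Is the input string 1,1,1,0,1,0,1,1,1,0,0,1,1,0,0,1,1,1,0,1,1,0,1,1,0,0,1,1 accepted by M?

Trace: S0 -1-> S2 -1-> S2 -1-> S2 -0-> S2 -1-> S2 -0-> S2 -1-> S2 -1-> S2 -1-> S2 -0-> S2 -0-> S2 -1-> S2 -1-> S2 -0-> S2 -0-> S2 -1-> S2 -1-> S2 -1-> S2 -0-> S2 -1-> S2 -1-> S2 -0-> S2 -1-> S2 -1-> S2 -0-> S2 -0-> S2 -1-> S2 -1-> S2
End state S2 is not accepting.

No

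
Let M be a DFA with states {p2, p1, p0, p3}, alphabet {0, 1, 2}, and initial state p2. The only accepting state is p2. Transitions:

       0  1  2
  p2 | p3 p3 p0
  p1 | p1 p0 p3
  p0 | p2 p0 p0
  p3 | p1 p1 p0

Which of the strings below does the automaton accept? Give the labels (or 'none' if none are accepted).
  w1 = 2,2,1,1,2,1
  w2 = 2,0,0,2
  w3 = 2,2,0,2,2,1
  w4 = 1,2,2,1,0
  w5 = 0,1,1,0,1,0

w4

w1: p2 → p0 → p0 → p0 → p0 → p0 → p0  → end p0, rejected
w2: p2 → p0 → p2 → p3 → p0  → end p0, rejected
w3: p2 → p0 → p0 → p2 → p0 → p0 → p0  → end p0, rejected
w4: p2 → p3 → p0 → p0 → p0 → p2  → end p2, accepted
w5: p2 → p3 → p1 → p0 → p2 → p3 → p1  → end p1, rejected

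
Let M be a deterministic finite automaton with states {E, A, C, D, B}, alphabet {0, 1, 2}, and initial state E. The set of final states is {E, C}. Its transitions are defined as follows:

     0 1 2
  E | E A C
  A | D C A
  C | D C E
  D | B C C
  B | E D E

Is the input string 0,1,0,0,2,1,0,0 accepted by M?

Trace: E -0-> E -1-> A -0-> D -0-> B -2-> E -1-> A -0-> D -0-> B
End state B is not accepting.

No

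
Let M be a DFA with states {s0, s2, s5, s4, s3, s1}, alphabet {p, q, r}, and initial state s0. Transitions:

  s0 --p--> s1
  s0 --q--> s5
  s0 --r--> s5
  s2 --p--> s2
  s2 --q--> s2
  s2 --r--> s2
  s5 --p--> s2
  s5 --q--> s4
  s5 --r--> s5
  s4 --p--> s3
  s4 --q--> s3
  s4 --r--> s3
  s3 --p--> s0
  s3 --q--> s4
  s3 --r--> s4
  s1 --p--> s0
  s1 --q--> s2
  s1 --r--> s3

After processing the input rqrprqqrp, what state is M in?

s3

s0 → s5 → s4 → s3 → s0 → s5 → s4 → s3 → s4 → s3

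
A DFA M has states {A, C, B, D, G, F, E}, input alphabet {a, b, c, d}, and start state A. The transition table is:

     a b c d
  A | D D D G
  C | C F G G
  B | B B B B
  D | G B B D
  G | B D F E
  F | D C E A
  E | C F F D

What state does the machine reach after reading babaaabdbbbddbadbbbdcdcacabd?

start at A
read 'b': A → D
read 'a': D → G
read 'b': G → D
read 'a': D → G
read 'a': G → B
read 'a': B → B
read 'b': B → B
read 'd': B → B
read 'b': B → B
read 'b': B → B
read 'b': B → B
read 'd': B → B
read 'd': B → B
read 'b': B → B
read 'a': B → B
read 'd': B → B
read 'b': B → B
read 'b': B → B
read 'b': B → B
read 'd': B → B
read 'c': B → B
read 'd': B → B
read 'c': B → B
read 'a': B → B
read 'c': B → B
read 'a': B → B
read 'b': B → B
read 'd': B → B

B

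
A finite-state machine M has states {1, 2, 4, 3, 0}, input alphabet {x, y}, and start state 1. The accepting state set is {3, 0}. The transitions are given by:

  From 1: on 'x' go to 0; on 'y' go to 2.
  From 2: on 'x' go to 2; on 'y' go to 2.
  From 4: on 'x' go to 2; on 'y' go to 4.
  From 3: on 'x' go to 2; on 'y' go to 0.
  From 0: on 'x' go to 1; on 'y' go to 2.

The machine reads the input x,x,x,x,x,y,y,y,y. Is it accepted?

1 → 0 → 1 → 0 → 1 → 0 → 2 → 2 → 2 → 2
End state 2 is not accepting.

No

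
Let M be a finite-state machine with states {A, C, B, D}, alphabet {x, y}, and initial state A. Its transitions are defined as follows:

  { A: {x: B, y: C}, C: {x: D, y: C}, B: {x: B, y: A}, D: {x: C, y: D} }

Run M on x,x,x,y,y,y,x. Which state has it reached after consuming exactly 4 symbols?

A → B → B → B → A
After 4 symbols: A.

A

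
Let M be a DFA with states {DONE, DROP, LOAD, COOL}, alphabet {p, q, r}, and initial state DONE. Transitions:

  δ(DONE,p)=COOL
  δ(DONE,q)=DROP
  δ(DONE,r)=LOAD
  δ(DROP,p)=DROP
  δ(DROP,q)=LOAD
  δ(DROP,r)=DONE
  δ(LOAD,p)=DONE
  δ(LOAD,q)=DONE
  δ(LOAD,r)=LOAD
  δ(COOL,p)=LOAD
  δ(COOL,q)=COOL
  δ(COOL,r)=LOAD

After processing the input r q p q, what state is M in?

Trace: DONE -r-> LOAD -q-> DONE -p-> COOL -q-> COOL

COOL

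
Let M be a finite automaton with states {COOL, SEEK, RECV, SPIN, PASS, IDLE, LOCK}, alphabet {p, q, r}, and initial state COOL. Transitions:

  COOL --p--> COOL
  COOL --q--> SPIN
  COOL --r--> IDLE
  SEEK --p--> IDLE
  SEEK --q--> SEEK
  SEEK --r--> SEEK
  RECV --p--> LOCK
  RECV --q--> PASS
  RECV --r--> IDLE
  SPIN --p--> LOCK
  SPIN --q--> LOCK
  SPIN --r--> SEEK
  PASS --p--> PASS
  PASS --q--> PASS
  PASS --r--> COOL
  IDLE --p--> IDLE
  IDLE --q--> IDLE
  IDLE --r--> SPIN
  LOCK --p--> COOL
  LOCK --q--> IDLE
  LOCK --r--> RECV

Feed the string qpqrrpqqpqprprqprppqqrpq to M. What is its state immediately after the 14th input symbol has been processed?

COOL → SPIN → LOCK → IDLE → SPIN → SEEK → IDLE → IDLE → IDLE → IDLE → IDLE → IDLE → SPIN → LOCK → RECV
After 14 symbols: RECV.

RECV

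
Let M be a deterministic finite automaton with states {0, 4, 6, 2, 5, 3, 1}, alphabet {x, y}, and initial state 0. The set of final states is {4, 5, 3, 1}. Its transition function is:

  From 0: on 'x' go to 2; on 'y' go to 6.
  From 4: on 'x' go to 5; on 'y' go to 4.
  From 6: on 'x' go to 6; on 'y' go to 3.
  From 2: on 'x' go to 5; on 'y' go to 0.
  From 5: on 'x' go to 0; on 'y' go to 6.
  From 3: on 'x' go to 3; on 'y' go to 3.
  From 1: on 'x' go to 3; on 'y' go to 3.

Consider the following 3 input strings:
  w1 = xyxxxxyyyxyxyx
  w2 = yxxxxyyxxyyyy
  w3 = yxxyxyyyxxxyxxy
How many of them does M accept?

3

w1: Trace: 0 -x-> 2 -y-> 0 -x-> 2 -x-> 5 -x-> 0 -x-> 2 -y-> 0 -y-> 6 -y-> 3 -x-> 3 -y-> 3 -x-> 3 -y-> 3 -x-> 3  → end 3, accepted
w2: Trace: 0 -y-> 6 -x-> 6 -x-> 6 -x-> 6 -x-> 6 -y-> 3 -y-> 3 -x-> 3 -x-> 3 -y-> 3 -y-> 3 -y-> 3 -y-> 3  → end 3, accepted
w3: Trace: 0 -y-> 6 -x-> 6 -x-> 6 -y-> 3 -x-> 3 -y-> 3 -y-> 3 -y-> 3 -x-> 3 -x-> 3 -x-> 3 -y-> 3 -x-> 3 -x-> 3 -y-> 3  → end 3, accepted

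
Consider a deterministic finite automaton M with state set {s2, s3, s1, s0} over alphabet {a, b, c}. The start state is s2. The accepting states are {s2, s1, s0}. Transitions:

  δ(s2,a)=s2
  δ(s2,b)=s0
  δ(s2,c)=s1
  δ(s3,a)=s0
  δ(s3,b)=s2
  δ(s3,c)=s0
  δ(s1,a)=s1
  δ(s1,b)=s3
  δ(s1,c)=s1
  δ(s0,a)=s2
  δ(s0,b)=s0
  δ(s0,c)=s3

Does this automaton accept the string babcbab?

Trace: s2 -b-> s0 -a-> s2 -b-> s0 -c-> s3 -b-> s2 -a-> s2 -b-> s0
End state s0 is accepting.

Yes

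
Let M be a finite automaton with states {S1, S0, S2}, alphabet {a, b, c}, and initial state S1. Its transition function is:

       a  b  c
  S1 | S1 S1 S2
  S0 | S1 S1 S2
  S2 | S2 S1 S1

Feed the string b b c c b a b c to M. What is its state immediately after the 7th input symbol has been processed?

S1

S1 → S1 → S1 → S2 → S1 → S1 → S1 → S1
After 7 symbols: S1.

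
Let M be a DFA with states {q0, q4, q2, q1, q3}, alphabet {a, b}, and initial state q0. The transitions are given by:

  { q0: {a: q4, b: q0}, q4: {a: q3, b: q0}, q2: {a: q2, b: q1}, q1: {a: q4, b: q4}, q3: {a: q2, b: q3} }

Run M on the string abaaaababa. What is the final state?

Trace: q0 -a-> q4 -b-> q0 -a-> q4 -a-> q3 -a-> q2 -a-> q2 -b-> q1 -a-> q4 -b-> q0 -a-> q4

q4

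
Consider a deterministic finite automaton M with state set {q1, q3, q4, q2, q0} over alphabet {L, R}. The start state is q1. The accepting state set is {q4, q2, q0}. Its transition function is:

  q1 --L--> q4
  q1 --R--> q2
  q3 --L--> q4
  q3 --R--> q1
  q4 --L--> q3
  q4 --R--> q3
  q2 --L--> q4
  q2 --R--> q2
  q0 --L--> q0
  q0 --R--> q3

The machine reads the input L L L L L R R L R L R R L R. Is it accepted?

No

q1 → q4 → q3 → q4 → q3 → q4 → q3 → q1 → q4 → q3 → q4 → q3 → q1 → q4 → q3
End state q3 is not accepting.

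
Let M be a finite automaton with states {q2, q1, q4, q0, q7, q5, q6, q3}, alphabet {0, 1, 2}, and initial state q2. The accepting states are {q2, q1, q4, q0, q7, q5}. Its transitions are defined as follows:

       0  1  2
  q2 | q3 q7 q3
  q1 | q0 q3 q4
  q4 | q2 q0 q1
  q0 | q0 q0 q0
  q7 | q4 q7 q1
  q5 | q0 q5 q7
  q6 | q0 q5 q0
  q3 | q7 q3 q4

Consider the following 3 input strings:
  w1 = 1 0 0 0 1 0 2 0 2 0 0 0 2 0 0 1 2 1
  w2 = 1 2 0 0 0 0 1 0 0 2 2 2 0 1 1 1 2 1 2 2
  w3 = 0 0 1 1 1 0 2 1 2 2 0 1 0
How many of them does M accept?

w1:
  start at q2
  read '1': q2 → q7
  read '0': q7 → q4
  read '0': q4 → q2
  read '0': q2 → q3
  read '1': q3 → q3
  read '0': q3 → q7
  read '2': q7 → q1
  read '0': q1 → q0
  read '2': q0 → q0
  read '0': q0 → q0
  read '0': q0 → q0
  read '0': q0 → q0
  read '2': q0 → q0
  read '0': q0 → q0
  read '0': q0 → q0
  read '1': q0 → q0
  read '2': q0 → q0
  read '1': q0 → q0
  end q0, accepted
w2:
  start at q2
  read '1': q2 → q7
  read '2': q7 → q1
  read '0': q1 → q0
  read '0': q0 → q0
  read '0': q0 → q0
  read '0': q0 → q0
  read '1': q0 → q0
  read '0': q0 → q0
  read '0': q0 → q0
  read '2': q0 → q0
  read '2': q0 → q0
  read '2': q0 → q0
  read '0': q0 → q0
  read '1': q0 → q0
  read '1': q0 → q0
  read '1': q0 → q0
  read '2': q0 → q0
  read '1': q0 → q0
  read '2': q0 → q0
  read '2': q0 → q0
  end q0, accepted
w3:
  start at q2
  read '0': q2 → q3
  read '0': q3 → q7
  read '1': q7 → q7
  read '1': q7 → q7
  read '1': q7 → q7
  read '0': q7 → q4
  read '2': q4 → q1
  read '1': q1 → q3
  read '2': q3 → q4
  read '2': q4 → q1
  read '0': q1 → q0
  read '1': q0 → q0
  read '0': q0 → q0
  end q0, accepted

3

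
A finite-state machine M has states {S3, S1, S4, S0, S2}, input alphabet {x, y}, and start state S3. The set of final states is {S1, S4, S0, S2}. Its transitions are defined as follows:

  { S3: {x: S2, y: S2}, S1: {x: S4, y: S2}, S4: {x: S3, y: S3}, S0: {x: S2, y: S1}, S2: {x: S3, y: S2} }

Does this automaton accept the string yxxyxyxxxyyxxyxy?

Yes

start at S3
read 'y': S3 → S2
read 'x': S2 → S3
read 'x': S3 → S2
read 'y': S2 → S2
read 'x': S2 → S3
read 'y': S3 → S2
read 'x': S2 → S3
read 'x': S3 → S2
read 'x': S2 → S3
read 'y': S3 → S2
read 'y': S2 → S2
read 'x': S2 → S3
read 'x': S3 → S2
read 'y': S2 → S2
read 'x': S2 → S3
read 'y': S3 → S2
End state S2 is accepting.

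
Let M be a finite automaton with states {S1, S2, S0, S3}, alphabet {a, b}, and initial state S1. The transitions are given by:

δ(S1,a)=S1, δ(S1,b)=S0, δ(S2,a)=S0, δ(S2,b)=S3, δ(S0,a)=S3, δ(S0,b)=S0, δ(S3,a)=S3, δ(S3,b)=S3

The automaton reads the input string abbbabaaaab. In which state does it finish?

start at S1
read 'a': S1 → S1
read 'b': S1 → S0
read 'b': S0 → S0
read 'b': S0 → S0
read 'a': S0 → S3
read 'b': S3 → S3
read 'a': S3 → S3
read 'a': S3 → S3
read 'a': S3 → S3
read 'a': S3 → S3
read 'b': S3 → S3

S3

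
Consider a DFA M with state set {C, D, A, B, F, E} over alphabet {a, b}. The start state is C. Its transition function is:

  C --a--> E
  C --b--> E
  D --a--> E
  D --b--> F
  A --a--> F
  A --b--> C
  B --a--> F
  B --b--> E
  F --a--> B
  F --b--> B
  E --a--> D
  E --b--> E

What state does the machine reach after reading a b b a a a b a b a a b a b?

start at C
read 'a': C → E
read 'b': E → E
read 'b': E → E
read 'a': E → D
read 'a': D → E
read 'a': E → D
read 'b': D → F
read 'a': F → B
read 'b': B → E
read 'a': E → D
read 'a': D → E
read 'b': E → E
read 'a': E → D
read 'b': D → F

F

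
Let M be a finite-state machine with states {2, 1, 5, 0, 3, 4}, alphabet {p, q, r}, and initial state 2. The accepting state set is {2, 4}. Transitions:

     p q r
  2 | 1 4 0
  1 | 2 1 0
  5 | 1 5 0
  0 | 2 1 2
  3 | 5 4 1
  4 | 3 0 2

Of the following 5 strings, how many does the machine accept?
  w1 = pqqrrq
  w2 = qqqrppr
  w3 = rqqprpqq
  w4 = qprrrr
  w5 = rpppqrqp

w1:
  start at 2
  read 'p': 2 → 1
  read 'q': 1 → 1
  read 'q': 1 → 1
  read 'r': 1 → 0
  read 'r': 0 → 2
  read 'q': 2 → 4
  end 4, accepted
w2:
  start at 2
  read 'q': 2 → 4
  read 'q': 4 → 0
  read 'q': 0 → 1
  read 'r': 1 → 0
  read 'p': 0 → 2
  read 'p': 2 → 1
  read 'r': 1 → 0
  end 0, rejected
w3:
  start at 2
  read 'r': 2 → 0
  read 'q': 0 → 1
  read 'q': 1 → 1
  read 'p': 1 → 2
  read 'r': 2 → 0
  read 'p': 0 → 2
  read 'q': 2 → 4
  read 'q': 4 → 0
  end 0, rejected
w4:
  start at 2
  read 'q': 2 → 4
  read 'p': 4 → 3
  read 'r': 3 → 1
  read 'r': 1 → 0
  read 'r': 0 → 2
  read 'r': 2 → 0
  end 0, rejected
w5:
  start at 2
  read 'r': 2 → 0
  read 'p': 0 → 2
  read 'p': 2 → 1
  read 'p': 1 → 2
  read 'q': 2 → 4
  read 'r': 4 → 2
  read 'q': 2 → 4
  read 'p': 4 → 3
  end 3, rejected

1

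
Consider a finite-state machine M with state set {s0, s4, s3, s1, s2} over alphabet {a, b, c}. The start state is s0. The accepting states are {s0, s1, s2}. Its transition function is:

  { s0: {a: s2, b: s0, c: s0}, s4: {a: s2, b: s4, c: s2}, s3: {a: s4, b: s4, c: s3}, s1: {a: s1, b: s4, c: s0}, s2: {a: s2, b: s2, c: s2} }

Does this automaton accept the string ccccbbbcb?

start at s0
read 'c': s0 → s0
read 'c': s0 → s0
read 'c': s0 → s0
read 'c': s0 → s0
read 'b': s0 → s0
read 'b': s0 → s0
read 'b': s0 → s0
read 'c': s0 → s0
read 'b': s0 → s0
End state s0 is accepting.

Yes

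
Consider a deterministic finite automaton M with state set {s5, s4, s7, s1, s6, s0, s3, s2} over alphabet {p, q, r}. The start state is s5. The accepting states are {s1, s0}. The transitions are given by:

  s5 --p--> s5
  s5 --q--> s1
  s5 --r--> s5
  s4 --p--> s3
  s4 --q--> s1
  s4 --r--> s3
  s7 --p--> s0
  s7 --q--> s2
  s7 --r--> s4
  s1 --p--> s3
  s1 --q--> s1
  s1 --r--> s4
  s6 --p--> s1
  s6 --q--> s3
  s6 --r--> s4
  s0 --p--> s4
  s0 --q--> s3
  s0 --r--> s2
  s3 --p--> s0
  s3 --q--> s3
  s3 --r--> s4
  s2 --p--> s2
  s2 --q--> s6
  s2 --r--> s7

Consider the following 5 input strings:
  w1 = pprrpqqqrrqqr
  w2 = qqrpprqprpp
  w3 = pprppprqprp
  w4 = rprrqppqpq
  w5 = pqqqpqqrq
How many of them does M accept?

2

w1: Trace: s5 -p-> s5 -p-> s5 -r-> s5 -r-> s5 -p-> s5 -q-> s1 -q-> s1 -q-> s1 -r-> s4 -r-> s3 -q-> s3 -q-> s3 -r-> s4  → end s4, rejected
w2: Trace: s5 -q-> s1 -q-> s1 -r-> s4 -p-> s3 -p-> s0 -r-> s2 -q-> s6 -p-> s1 -r-> s4 -p-> s3 -p-> s0  → end s0, accepted
w3: Trace: s5 -p-> s5 -p-> s5 -r-> s5 -p-> s5 -p-> s5 -p-> s5 -r-> s5 -q-> s1 -p-> s3 -r-> s4 -p-> s3  → end s3, rejected
w4: Trace: s5 -r-> s5 -p-> s5 -r-> s5 -r-> s5 -q-> s1 -p-> s3 -p-> s0 -q-> s3 -p-> s0 -q-> s3  → end s3, rejected
w5: Trace: s5 -p-> s5 -q-> s1 -q-> s1 -q-> s1 -p-> s3 -q-> s3 -q-> s3 -r-> s4 -q-> s1  → end s1, accepted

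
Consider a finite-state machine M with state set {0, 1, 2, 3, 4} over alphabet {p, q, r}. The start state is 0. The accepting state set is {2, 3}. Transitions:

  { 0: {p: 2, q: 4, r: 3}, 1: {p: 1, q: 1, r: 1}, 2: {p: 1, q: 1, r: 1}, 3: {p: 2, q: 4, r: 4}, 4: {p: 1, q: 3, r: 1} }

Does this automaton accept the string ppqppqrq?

No

0 → 2 → 1 → 1 → 1 → 1 → 1 → 1 → 1
End state 1 is not accepting.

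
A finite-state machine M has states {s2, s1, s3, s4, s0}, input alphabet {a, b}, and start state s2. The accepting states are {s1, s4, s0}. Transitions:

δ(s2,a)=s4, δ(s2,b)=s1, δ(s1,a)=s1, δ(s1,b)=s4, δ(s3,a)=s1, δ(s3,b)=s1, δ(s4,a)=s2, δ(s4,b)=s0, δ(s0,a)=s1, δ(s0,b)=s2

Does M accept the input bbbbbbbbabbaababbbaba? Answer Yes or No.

start at s2
read 'b': s2 → s1
read 'b': s1 → s4
read 'b': s4 → s0
read 'b': s0 → s2
read 'b': s2 → s1
read 'b': s1 → s4
read 'b': s4 → s0
read 'b': s0 → s2
read 'a': s2 → s4
read 'b': s4 → s0
read 'b': s0 → s2
read 'a': s2 → s4
read 'a': s4 → s2
read 'b': s2 → s1
read 'a': s1 → s1
read 'b': s1 → s4
read 'b': s4 → s0
read 'b': s0 → s2
read 'a': s2 → s4
read 'b': s4 → s0
read 'a': s0 → s1
End state s1 is accepting.

Yes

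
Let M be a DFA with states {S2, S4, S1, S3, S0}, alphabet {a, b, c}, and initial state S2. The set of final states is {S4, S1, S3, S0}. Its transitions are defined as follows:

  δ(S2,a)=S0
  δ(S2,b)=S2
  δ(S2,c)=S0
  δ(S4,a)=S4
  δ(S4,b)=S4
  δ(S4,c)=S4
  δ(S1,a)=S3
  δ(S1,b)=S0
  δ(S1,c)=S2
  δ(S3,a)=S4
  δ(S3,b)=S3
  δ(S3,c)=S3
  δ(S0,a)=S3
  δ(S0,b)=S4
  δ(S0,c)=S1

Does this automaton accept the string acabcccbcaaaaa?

S2 → S0 → S1 → S3 → S3 → S3 → S3 → S3 → S3 → S3 → S4 → S4 → S4 → S4 → S4
End state S4 is accepting.

Yes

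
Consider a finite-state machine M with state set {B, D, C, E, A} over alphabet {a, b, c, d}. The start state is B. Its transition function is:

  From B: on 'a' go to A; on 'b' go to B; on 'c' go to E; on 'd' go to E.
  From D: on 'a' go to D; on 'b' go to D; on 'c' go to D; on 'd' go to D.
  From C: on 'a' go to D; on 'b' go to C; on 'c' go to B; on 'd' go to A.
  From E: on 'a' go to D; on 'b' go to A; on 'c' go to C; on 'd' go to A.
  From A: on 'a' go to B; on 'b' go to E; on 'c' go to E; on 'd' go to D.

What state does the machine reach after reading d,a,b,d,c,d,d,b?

D

start at B
read 'd': B → E
read 'a': E → D
read 'b': D → D
read 'd': D → D
read 'c': D → D
read 'd': D → D
read 'd': D → D
read 'b': D → D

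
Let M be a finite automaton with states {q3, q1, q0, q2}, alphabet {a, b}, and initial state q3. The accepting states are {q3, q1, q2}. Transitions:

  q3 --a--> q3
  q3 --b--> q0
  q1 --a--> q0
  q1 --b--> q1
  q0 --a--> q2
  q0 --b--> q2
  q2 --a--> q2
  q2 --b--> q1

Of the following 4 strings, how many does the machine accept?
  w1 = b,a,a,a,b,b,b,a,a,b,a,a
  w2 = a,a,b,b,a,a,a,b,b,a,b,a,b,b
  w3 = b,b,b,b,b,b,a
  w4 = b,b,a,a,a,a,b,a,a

3

w1:
  start at q3
  read 'b': q3 → q0
  read 'a': q0 → q2
  read 'a': q2 → q2
  read 'a': q2 → q2
  read 'b': q2 → q1
  read 'b': q1 → q1
  read 'b': q1 → q1
  read 'a': q1 → q0
  read 'a': q0 → q2
  read 'b': q2 → q1
  read 'a': q1 → q0
  read 'a': q0 → q2
  end q2, accepted
w2:
  start at q3
  read 'a': q3 → q3
  read 'a': q3 → q3
  read 'b': q3 → q0
  read 'b': q0 → q2
  read 'a': q2 → q2
  read 'a': q2 → q2
  read 'a': q2 → q2
  read 'b': q2 → q1
  read 'b': q1 → q1
  read 'a': q1 → q0
  read 'b': q0 → q2
  read 'a': q2 → q2
  read 'b': q2 → q1
  read 'b': q1 → q1
  end q1, accepted
w3:
  start at q3
  read 'b': q3 → q0
  read 'b': q0 → q2
  read 'b': q2 → q1
  read 'b': q1 → q1
  read 'b': q1 → q1
  read 'b': q1 → q1
  read 'a': q1 → q0
  end q0, rejected
w4:
  start at q3
  read 'b': q3 → q0
  read 'b': q0 → q2
  read 'a': q2 → q2
  read 'a': q2 → q2
  read 'a': q2 → q2
  read 'a': q2 → q2
  read 'b': q2 → q1
  read 'a': q1 → q0
  read 'a': q0 → q2
  end q2, accepted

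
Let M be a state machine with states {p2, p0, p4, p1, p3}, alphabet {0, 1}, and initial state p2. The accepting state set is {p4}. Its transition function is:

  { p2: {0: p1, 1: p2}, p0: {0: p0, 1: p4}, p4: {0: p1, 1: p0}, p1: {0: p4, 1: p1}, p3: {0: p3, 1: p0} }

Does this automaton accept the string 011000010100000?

start at p2
read '0': p2 → p1
read '1': p1 → p1
read '1': p1 → p1
read '0': p1 → p4
read '0': p4 → p1
read '0': p1 → p4
read '0': p4 → p1
read '1': p1 → p1
read '0': p1 → p4
read '1': p4 → p0
read '0': p0 → p0
read '0': p0 → p0
read '0': p0 → p0
read '0': p0 → p0
read '0': p0 → p0
End state p0 is not accepting.

No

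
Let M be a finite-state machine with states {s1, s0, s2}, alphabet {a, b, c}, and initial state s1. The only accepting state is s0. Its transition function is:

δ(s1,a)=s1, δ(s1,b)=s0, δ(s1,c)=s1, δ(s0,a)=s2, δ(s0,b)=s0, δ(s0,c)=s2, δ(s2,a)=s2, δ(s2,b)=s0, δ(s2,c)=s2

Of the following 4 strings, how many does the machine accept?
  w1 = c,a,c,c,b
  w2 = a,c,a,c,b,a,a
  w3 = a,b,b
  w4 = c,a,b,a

w1: s1 → s1 → s1 → s1 → s1 → s0  → end s0, accepted
w2: s1 → s1 → s1 → s1 → s1 → s0 → s2 → s2  → end s2, rejected
w3: s1 → s1 → s0 → s0  → end s0, accepted
w4: s1 → s1 → s1 → s0 → s2  → end s2, rejected

2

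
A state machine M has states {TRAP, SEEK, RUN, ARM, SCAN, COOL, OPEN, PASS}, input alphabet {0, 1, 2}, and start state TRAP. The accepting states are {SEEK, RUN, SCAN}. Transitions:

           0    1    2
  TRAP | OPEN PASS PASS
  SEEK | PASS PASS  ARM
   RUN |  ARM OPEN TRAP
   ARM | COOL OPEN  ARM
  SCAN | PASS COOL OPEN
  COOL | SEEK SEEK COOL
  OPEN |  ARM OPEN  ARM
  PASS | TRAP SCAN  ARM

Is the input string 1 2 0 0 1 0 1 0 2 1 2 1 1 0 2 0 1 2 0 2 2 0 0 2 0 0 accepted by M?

start at TRAP
read '1': TRAP → PASS
read '2': PASS → ARM
read '0': ARM → COOL
read '0': COOL → SEEK
read '1': SEEK → PASS
read '0': PASS → TRAP
read '1': TRAP → PASS
read '0': PASS → TRAP
read '2': TRAP → PASS
read '1': PASS → SCAN
read '2': SCAN → OPEN
read '1': OPEN → OPEN
read '1': OPEN → OPEN
read '0': OPEN → ARM
read '2': ARM → ARM
read '0': ARM → COOL
read '1': COOL → SEEK
read '2': SEEK → ARM
read '0': ARM → COOL
read '2': COOL → COOL
read '2': COOL → COOL
read '0': COOL → SEEK
read '0': SEEK → PASS
read '2': PASS → ARM
read '0': ARM → COOL
read '0': COOL → SEEK
End state SEEK is accepting.

Yes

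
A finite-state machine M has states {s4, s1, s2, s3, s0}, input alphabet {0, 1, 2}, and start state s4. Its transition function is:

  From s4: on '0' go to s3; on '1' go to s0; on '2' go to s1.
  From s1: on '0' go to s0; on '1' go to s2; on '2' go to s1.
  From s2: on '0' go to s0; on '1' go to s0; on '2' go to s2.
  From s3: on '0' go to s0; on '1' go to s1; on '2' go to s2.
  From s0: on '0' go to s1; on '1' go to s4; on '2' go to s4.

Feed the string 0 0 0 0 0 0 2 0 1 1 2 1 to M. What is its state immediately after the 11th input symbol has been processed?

s2

start at s4
read '0': s4 → s3
read '0': s3 → s0
read '0': s0 → s1
read '0': s1 → s0
read '0': s0 → s1
read '0': s1 → s0
read '2': s0 → s4
read '0': s4 → s3
read '1': s3 → s1
read '1': s1 → s2
read '2': s2 → s2
After 11 symbols: s2.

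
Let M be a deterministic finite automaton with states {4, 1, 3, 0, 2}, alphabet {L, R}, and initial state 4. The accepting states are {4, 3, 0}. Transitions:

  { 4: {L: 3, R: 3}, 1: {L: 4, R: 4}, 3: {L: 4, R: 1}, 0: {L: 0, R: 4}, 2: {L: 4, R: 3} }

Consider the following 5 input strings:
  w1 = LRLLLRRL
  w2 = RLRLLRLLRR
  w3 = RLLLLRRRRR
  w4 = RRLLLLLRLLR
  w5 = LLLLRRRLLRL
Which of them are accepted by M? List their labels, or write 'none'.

w1, w2, w3, w5

w1: Trace: 4 -L-> 3 -R-> 1 -L-> 4 -L-> 3 -L-> 4 -R-> 3 -R-> 1 -L-> 4  → end 4, accepted
w2: Trace: 4 -R-> 3 -L-> 4 -R-> 3 -L-> 4 -L-> 3 -R-> 1 -L-> 4 -L-> 3 -R-> 1 -R-> 4  → end 4, accepted
w3: Trace: 4 -R-> 3 -L-> 4 -L-> 3 -L-> 4 -L-> 3 -R-> 1 -R-> 4 -R-> 3 -R-> 1 -R-> 4  → end 4, accepted
w4: Trace: 4 -R-> 3 -R-> 1 -L-> 4 -L-> 3 -L-> 4 -L-> 3 -L-> 4 -R-> 3 -L-> 4 -L-> 3 -R-> 1  → end 1, rejected
w5: Trace: 4 -L-> 3 -L-> 4 -L-> 3 -L-> 4 -R-> 3 -R-> 1 -R-> 4 -L-> 3 -L-> 4 -R-> 3 -L-> 4  → end 4, accepted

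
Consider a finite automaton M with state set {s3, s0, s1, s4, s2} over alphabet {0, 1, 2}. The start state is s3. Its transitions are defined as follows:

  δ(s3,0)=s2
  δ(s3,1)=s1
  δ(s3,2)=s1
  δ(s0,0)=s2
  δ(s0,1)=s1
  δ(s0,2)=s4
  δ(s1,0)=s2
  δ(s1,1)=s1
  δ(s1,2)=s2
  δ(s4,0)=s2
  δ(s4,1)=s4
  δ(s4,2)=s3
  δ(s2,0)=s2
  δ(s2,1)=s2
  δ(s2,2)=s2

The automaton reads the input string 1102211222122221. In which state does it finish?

s2

start at s3
read '1': s3 → s1
read '1': s1 → s1
read '0': s1 → s2
read '2': s2 → s2
read '2': s2 → s2
read '1': s2 → s2
read '1': s2 → s2
read '2': s2 → s2
read '2': s2 → s2
read '2': s2 → s2
read '1': s2 → s2
read '2': s2 → s2
read '2': s2 → s2
read '2': s2 → s2
read '2': s2 → s2
read '1': s2 → s2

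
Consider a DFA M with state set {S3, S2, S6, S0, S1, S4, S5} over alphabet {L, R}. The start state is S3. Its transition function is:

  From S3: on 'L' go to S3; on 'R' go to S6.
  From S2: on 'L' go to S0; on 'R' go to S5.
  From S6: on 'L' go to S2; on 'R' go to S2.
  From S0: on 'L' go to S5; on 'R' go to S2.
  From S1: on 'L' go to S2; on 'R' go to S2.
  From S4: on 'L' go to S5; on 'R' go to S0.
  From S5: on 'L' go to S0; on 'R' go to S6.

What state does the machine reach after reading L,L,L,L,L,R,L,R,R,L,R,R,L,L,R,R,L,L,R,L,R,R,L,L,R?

S3 → S3 → S3 → S3 → S3 → S3 → S6 → S2 → S5 → S6 → S2 → S5 → S6 → S2 → S0 → S2 → S5 → S0 → S5 → S6 → S2 → S5 → S6 → S2 → S0 → S2

S2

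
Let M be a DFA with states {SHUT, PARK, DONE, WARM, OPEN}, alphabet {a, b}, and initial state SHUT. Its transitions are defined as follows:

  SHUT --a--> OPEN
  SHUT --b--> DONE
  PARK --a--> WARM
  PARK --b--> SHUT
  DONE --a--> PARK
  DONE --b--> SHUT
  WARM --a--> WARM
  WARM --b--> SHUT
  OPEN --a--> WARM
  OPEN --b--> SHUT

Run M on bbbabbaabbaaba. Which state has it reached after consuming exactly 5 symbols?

SHUT

Trace: SHUT -b-> DONE -b-> SHUT -b-> DONE -a-> PARK -b-> SHUT
After 5 symbols: SHUT.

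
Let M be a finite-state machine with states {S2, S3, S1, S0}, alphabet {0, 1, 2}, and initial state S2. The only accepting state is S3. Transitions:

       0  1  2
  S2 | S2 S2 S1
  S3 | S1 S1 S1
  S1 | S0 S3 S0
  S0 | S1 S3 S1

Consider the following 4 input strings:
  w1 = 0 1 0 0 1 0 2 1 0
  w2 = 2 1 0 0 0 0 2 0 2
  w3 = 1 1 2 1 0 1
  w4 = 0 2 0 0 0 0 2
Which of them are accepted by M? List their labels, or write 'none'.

w1: Trace: S2 -0-> S2 -1-> S2 -0-> S2 -0-> S2 -1-> S2 -0-> S2 -2-> S1 -1-> S3 -0-> S1  → end S1, rejected
w2: Trace: S2 -2-> S1 -1-> S3 -0-> S1 -0-> S0 -0-> S1 -0-> S0 -2-> S1 -0-> S0 -2-> S1  → end S1, rejected
w3: Trace: S2 -1-> S2 -1-> S2 -2-> S1 -1-> S3 -0-> S1 -1-> S3  → end S3, accepted
w4: Trace: S2 -0-> S2 -2-> S1 -0-> S0 -0-> S1 -0-> S0 -0-> S1 -2-> S0  → end S0, rejected

w3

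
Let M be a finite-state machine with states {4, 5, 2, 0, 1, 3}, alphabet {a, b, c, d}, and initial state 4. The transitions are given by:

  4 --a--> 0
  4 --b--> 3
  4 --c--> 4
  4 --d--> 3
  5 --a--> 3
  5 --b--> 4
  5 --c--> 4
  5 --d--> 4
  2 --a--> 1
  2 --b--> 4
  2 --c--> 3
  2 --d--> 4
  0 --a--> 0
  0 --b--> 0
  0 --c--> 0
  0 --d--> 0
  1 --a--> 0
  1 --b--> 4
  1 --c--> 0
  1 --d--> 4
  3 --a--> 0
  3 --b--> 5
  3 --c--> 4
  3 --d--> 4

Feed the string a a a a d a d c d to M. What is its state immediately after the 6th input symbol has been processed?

0

4 → 0 → 0 → 0 → 0 → 0 → 0
After 6 symbols: 0.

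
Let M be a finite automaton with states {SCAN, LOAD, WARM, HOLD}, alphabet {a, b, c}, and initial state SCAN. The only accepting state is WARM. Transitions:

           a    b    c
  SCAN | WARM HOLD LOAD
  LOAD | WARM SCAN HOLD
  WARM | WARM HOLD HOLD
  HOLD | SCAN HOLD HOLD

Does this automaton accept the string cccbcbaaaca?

No

start at SCAN
read 'c': SCAN → LOAD
read 'c': LOAD → HOLD
read 'c': HOLD → HOLD
read 'b': HOLD → HOLD
read 'c': HOLD → HOLD
read 'b': HOLD → HOLD
read 'a': HOLD → SCAN
read 'a': SCAN → WARM
read 'a': WARM → WARM
read 'c': WARM → HOLD
read 'a': HOLD → SCAN
End state SCAN is not accepting.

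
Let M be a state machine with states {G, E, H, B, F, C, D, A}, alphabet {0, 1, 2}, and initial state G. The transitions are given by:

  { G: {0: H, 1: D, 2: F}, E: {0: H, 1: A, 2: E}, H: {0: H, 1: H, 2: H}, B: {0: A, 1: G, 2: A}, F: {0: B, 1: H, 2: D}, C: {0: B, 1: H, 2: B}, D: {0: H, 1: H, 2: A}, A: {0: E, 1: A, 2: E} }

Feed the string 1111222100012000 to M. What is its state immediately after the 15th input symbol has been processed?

G → D → H → H → H → H → H → H → H → H → H → H → H → H → H → H
After 15 symbols: H.

H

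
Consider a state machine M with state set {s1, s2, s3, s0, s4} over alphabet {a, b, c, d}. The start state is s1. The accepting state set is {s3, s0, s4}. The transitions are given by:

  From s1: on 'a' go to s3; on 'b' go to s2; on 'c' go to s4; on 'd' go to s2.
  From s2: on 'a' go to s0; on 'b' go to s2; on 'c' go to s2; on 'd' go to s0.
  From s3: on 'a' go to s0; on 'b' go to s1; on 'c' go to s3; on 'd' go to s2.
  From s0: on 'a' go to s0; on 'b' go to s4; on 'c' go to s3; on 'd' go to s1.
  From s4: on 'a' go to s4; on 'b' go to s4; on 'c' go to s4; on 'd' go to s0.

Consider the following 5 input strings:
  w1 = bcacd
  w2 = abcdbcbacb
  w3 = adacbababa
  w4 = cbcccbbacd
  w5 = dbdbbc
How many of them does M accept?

w1: Trace: s1 -b-> s2 -c-> s2 -a-> s0 -c-> s3 -d-> s2  → end s2, rejected
w2: Trace: s1 -a-> s3 -b-> s1 -c-> s4 -d-> s0 -b-> s4 -c-> s4 -b-> s4 -a-> s4 -c-> s4 -b-> s4  → end s4, accepted
w3: Trace: s1 -a-> s3 -d-> s2 -a-> s0 -c-> s3 -b-> s1 -a-> s3 -b-> s1 -a-> s3 -b-> s1 -a-> s3  → end s3, accepted
w4: Trace: s1 -c-> s4 -b-> s4 -c-> s4 -c-> s4 -c-> s4 -b-> s4 -b-> s4 -a-> s4 -c-> s4 -d-> s0  → end s0, accepted
w5: Trace: s1 -d-> s2 -b-> s2 -d-> s0 -b-> s4 -b-> s4 -c-> s4  → end s4, accepted

4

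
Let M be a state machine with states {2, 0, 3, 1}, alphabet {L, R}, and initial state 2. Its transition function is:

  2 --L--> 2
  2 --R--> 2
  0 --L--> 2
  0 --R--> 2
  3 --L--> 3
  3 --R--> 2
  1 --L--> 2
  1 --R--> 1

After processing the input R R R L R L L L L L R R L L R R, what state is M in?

2

start at 2
read 'R': 2 → 2
read 'R': 2 → 2
read 'R': 2 → 2
read 'L': 2 → 2
read 'R': 2 → 2
read 'L': 2 → 2
read 'L': 2 → 2
read 'L': 2 → 2
read 'L': 2 → 2
read 'L': 2 → 2
read 'R': 2 → 2
read 'R': 2 → 2
read 'L': 2 → 2
read 'L': 2 → 2
read 'R': 2 → 2
read 'R': 2 → 2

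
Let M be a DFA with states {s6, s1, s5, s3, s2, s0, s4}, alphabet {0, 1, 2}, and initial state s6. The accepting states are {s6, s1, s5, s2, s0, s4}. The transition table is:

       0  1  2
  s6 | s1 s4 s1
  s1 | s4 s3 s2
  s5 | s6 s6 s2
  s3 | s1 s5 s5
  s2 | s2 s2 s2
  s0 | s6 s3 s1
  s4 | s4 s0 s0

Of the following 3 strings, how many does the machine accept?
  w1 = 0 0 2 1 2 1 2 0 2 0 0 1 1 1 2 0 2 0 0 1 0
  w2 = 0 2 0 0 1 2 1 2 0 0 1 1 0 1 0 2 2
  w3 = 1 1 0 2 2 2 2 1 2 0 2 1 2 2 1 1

w1: Trace: s6 -0-> s1 -0-> s4 -2-> s0 -1-> s3 -2-> s5 -1-> s6 -2-> s1 -0-> s4 -2-> s0 -0-> s6 -0-> s1 -1-> s3 -1-> s5 -1-> s6 -2-> s1 -0-> s4 -2-> s0 -0-> s6 -0-> s1 -1-> s3 -0-> s1  → end s1, accepted
w2: Trace: s6 -0-> s1 -2-> s2 -0-> s2 -0-> s2 -1-> s2 -2-> s2 -1-> s2 -2-> s2 -0-> s2 -0-> s2 -1-> s2 -1-> s2 -0-> s2 -1-> s2 -0-> s2 -2-> s2 -2-> s2  → end s2, accepted
w3: Trace: s6 -1-> s4 -1-> s0 -0-> s6 -2-> s1 -2-> s2 -2-> s2 -2-> s2 -1-> s2 -2-> s2 -0-> s2 -2-> s2 -1-> s2 -2-> s2 -2-> s2 -1-> s2 -1-> s2  → end s2, accepted

3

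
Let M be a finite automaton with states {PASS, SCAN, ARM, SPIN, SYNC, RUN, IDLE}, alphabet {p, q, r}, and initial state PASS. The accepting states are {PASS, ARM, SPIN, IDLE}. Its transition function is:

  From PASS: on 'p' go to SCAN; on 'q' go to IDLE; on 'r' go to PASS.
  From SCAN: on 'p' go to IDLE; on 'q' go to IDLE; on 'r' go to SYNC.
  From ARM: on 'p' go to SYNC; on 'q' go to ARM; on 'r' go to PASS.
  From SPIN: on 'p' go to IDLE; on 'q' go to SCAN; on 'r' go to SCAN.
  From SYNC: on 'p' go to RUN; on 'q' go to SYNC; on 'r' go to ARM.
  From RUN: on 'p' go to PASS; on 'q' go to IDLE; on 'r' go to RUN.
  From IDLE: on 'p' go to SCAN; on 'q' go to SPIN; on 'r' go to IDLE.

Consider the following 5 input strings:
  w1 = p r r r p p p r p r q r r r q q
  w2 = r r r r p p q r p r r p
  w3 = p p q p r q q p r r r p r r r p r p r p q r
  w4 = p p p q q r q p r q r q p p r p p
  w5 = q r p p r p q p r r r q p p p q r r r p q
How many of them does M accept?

w1: Trace: PASS -p-> SCAN -r-> SYNC -r-> ARM -r-> PASS -p-> SCAN -p-> IDLE -p-> SCAN -r-> SYNC -p-> RUN -r-> RUN -q-> IDLE -r-> IDLE -r-> IDLE -r-> IDLE -q-> SPIN -q-> SCAN  → end SCAN, rejected
w2: Trace: PASS -r-> PASS -r-> PASS -r-> PASS -r-> PASS -p-> SCAN -p-> IDLE -q-> SPIN -r-> SCAN -p-> IDLE -r-> IDLE -r-> IDLE -p-> SCAN  → end SCAN, rejected
w3: Trace: PASS -p-> SCAN -p-> IDLE -q-> SPIN -p-> IDLE -r-> IDLE -q-> SPIN -q-> SCAN -p-> IDLE -r-> IDLE -r-> IDLE -r-> IDLE -p-> SCAN -r-> SYNC -r-> ARM -r-> PASS -p-> SCAN -r-> SYNC -p-> RUN -r-> RUN -p-> PASS -q-> IDLE -r-> IDLE  → end IDLE, accepted
w4: Trace: PASS -p-> SCAN -p-> IDLE -p-> SCAN -q-> IDLE -q-> SPIN -r-> SCAN -q-> IDLE -p-> SCAN -r-> SYNC -q-> SYNC -r-> ARM -q-> ARM -p-> SYNC -p-> RUN -r-> RUN -p-> PASS -p-> SCAN  → end SCAN, rejected
w5: Trace: PASS -q-> IDLE -r-> IDLE -p-> SCAN -p-> IDLE -r-> IDLE -p-> SCAN -q-> IDLE -p-> SCAN -r-> SYNC -r-> ARM -r-> PASS -q-> IDLE -p-> SCAN -p-> IDLE -p-> SCAN -q-> IDLE -r-> IDLE -r-> IDLE -r-> IDLE -p-> SCAN -q-> IDLE  → end IDLE, accepted

2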